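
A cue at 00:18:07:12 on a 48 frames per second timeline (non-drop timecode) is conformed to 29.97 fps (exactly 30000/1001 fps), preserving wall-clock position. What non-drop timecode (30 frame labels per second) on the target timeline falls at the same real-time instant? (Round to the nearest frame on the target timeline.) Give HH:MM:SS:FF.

Source frame index: (0×3600 + 18×60 + 7) × 48 + 12 = 52188.
Real time: 52188 / (48) = 4349/4 s.
Target frame: (4349/4) × (30000/1001) = 32617500/1001 ≈ 32584.915 → 32585.
At 30 labels/s: frame 32585 → 00:18:06:05.

00:18:06:05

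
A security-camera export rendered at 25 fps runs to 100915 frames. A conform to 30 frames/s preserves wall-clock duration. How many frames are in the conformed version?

Target frames = source frames × (target rate / source rate) = 100915 × (30)/(25) = 100915 × 6/5 = 121098.

121098 frames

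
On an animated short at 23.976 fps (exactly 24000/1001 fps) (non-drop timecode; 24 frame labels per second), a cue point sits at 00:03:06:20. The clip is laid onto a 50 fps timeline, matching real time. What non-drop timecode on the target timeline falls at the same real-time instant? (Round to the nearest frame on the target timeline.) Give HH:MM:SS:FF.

00:03:07:01

Source frame index: (0×3600 + 3×60 + 6) × 24 + 20 = 4484.
Real time: 4484 / (24000/1001) = 1122121/6000 s.
Target frame: (1122121/6000) × (50) = 1122121/120 ≈ 9351.008 → 9351.
At 50 labels/s: frame 9351 → 00:03:07:01.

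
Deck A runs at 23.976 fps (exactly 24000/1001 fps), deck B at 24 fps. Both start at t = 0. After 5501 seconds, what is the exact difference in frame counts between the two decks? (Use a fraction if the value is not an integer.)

A emits 24000/1001 × 5501 = 132024000/1001 frames; B emits 24 × 5501 = 132024.
Difference = 132024/1001 frames (≈ 131.8921); B is ahead of A.

132024/1001 frames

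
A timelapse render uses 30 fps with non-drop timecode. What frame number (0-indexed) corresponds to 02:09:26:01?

Total seconds to the label: (2 × 3600 + 9 × 60 + 26) = 7766.
Frame index = 7766 × 30 + 1 = 232981.

232981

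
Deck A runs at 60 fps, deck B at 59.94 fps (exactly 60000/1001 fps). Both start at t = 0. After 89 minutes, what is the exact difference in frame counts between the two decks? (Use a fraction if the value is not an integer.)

320400/1001 frames

89 min = 5340 s.
A emits 60 × 5340 = 320400 frames; B emits 60000/1001 × 5340 = 320400000/1001.
Difference = 320400/1001 frames (≈ 320.0799); B is behind A.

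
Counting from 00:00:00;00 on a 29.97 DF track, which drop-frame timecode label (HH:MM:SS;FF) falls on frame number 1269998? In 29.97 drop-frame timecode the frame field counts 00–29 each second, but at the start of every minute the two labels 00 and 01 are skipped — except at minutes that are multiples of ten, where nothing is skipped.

Each 10-minute DF block holds 10 × 60 × 30 − 9 × 2 = 17982 frames. 1269998 ÷ 17982 → 70 full blocks, remainder 11258.
Within the partial block the first minute is 1800 frames and each further minute 1798, so 6 further minute boundaries passed. Total skipped labels = 18 × 70 + 2 × 6 = 1272.
Non-drop label index = 1269998 + 1272 = 1271270; at 30 labels/s that is 11:46:15:20, i.e. DF 11:46:15;20.

11:46:15;20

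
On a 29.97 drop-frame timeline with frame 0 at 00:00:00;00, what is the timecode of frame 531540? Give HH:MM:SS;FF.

Ten DF minutes hold 17982 frames, so frame 531540 lies in block 29 (frames 521478–539459) with 10062 frames into that block.
The block's first minute is 1800 frames and the rest 1798 each; 10062 frames reaches minute 5, so 29 × 18 + 5 × 2 = 532 labels have been skipped so far.
Adding those back, label number 531540 + 532 = 532072 at 30 labels/s is 17735 s + 22 f = 4 h 55 min 35 s frame 22, i.e. 04:55:35;22.

04:55:35;22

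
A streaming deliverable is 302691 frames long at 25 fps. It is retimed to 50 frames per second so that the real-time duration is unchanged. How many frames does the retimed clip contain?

605382 frames

Target frames = source frames × (target rate / source rate) = 302691 × (50)/(25) = 302691 × 2 = 605382.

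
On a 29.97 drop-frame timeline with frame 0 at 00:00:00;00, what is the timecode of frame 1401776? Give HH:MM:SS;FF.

Each 10-minute DF block holds 10 × 60 × 30 − 9 × 2 = 17982 frames. 1401776 ÷ 17982 → 77 full blocks, remainder 17162.
Within the partial block the first minute is 1800 frames and each further minute 1798, so 9 further minute boundaries passed. Total skipped labels = 18 × 77 + 2 × 9 = 1404.
Non-drop label index = 1401776 + 1404 = 1403180; at 30 labels/s that is 12:59:32:20, i.e. DF 12:59:32;20.

12:59:32;20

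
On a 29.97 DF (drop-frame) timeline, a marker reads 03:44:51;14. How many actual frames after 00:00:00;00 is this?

404340

As if non-drop at 30 labels/s: (3 × 3600 + 44 × 60 + 51) × 30 + 14 = 404744.
Minute boundaries passed: 224; those not divisible by 10: 224 − 22 = 202; dropped labels = 2 × 202 = 404.
Actual frame index = 404744 − 404 = 404340.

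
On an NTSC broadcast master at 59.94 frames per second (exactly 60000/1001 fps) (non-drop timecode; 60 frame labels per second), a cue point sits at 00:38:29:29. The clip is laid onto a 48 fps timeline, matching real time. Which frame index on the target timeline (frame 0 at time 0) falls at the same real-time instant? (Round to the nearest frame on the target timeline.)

Source frame index: (0×3600 + 38×60 + 29) × 60 + 29 = 138569.
Real time: 138569 / (60000/1001) = 138707569/60000 s.
Target frame: (138707569/60000) × (48) = 138707569/1250 ≈ 110966.055 → 110966.

frame 110966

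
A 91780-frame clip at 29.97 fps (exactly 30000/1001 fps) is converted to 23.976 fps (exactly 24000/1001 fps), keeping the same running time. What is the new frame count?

Target frames = source frames × (target rate / source rate) = 91780 × (24000/1001)/(30000/1001) = 91780 × 4/5 = 73424.

73424 frames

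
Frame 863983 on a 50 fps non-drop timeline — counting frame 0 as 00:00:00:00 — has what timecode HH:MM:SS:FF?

863983 ÷ 50 = 17279 full seconds, remainder 33 frames.
17279 s = 4 h 47 min 59 s.
Timecode: 04:47:59:33.

04:47:59:33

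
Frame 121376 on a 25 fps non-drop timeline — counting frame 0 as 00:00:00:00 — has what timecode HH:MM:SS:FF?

121376 ÷ 25 = 4855 full seconds, remainder 1 frame.
4855 s = 1 h 20 min 55 s.
Timecode: 01:20:55:01.

01:20:55:01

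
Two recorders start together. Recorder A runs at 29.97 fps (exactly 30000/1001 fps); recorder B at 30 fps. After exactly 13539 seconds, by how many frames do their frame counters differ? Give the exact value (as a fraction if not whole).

A emits 30000/1001 × 13539 = 406170000/1001 frames; B emits 30 × 13539 = 406170.
Difference = 406170/1001 frames (≈ 405.7642); B is ahead of A.

406170/1001 frames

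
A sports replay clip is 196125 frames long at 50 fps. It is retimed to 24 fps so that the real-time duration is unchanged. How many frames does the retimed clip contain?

Frames at target rate = 196125 × (24) / (50) = 94140.

94140 frames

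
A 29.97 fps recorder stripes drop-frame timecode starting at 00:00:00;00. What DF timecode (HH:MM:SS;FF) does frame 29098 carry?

00:16:10;28

Each 10-minute DF block holds 10 × 60 × 30 − 9 × 2 = 17982 frames. 29098 ÷ 17982 → 1 full block, remainder 11116.
Within the partial block the first minute is 1800 frames and each further minute 1798, so 6 further minute boundaries passed. Total skipped labels = 18 × 1 + 2 × 6 = 30.
Non-drop label index = 29098 + 30 = 29128; at 30 labels/s that is 00:16:10:28, i.e. DF 00:16:10;28.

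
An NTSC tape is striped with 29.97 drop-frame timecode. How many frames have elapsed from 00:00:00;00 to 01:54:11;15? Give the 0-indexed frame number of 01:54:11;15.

Complete 10-minute blocks: 11, each 17982 frames → 197802.
Remaining 4 whole minutes in the current block: 1800 + 3 × 1798 = 7194 frames.
Within the current minute: 11 × 30 + 15 − 2 = 343 (labels ;00/;01 skipped at this minute). Total = 197802 + 7194 + 343 = 205339.

205339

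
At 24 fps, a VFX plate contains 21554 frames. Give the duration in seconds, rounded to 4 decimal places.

Running time = 21554 × 1/24 = 10777/12 s ≈ 898.0833 s.

898.0833 seconds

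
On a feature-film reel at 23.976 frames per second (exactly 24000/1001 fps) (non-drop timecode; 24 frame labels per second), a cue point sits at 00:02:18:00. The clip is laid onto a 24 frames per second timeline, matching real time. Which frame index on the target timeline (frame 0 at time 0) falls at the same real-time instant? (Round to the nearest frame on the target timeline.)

Source frame index: (0×3600 + 2×60 + 18) × 24 + 0 = 3312.
Real time: 3312 / (24000/1001) = 69069/500 s.
Target frame: (69069/500) × (24) = 414414/125 ≈ 3315.312 → 3315.

frame 3315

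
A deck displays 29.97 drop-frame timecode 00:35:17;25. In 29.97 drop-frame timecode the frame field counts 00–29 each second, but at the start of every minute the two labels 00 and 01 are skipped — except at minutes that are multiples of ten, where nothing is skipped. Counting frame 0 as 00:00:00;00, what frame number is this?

63471

Complete 10-minute blocks: 3, each 17982 frames → 53946.
Remaining 5 whole minutes in the current block: 1800 + 4 × 1798 = 8992 frames.
Within the current minute: 17 × 30 + 25 − 2 = 533 (labels ;00/;01 skipped at this minute). Total = 53946 + 8992 + 533 = 63471.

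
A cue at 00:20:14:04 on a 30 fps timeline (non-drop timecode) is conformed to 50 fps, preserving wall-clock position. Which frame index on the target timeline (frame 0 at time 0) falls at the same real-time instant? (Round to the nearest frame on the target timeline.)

frame 60707

Source frame index: (0×3600 + 20×60 + 14) × 30 + 4 = 36424.
Real time: 36424 / (30) = 18212/15 s.
Target frame: (18212/15) × (50) = 182120/3 ≈ 60706.667 → 60707.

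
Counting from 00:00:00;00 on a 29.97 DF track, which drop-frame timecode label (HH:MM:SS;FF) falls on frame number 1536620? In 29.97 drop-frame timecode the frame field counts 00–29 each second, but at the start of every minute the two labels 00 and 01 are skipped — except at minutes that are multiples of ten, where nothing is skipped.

14:14:31;28

Each 10-minute DF block holds 10 × 60 × 30 − 9 × 2 = 17982 frames. 1536620 ÷ 17982 → 85 full blocks, remainder 8150.
Within the partial block the first minute is 1800 frames and each further minute 1798, so 4 further minute boundaries passed. Total skipped labels = 18 × 85 + 2 × 4 = 1538.
Non-drop label index = 1536620 + 1538 = 1538158; at 30 labels/s that is 14:14:31:28, i.e. DF 14:14:31;28.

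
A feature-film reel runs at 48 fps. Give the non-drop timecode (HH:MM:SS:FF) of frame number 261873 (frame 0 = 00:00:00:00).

01:30:55:33

261873 ÷ 48 = 5455 full seconds, remainder 33 frames.
5455 s = 1 h 30 min 55 s.
Timecode: 01:30:55:33.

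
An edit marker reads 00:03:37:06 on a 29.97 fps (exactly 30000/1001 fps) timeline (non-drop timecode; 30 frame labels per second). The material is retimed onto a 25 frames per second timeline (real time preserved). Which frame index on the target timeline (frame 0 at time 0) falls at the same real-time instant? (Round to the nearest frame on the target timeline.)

frame 5435

Source frame index: (0×3600 + 3×60 + 37) × 30 + 6 = 6516.
Real time: 6516 / (30000/1001) = 543543/2500 s.
Target frame: (543543/2500) × (25) = 543543/100 ≈ 5435.430 → 5435.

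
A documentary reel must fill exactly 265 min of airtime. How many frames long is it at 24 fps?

381600 frames

265 min = 15900 s.
Frames = 15900 × 24 = 381600.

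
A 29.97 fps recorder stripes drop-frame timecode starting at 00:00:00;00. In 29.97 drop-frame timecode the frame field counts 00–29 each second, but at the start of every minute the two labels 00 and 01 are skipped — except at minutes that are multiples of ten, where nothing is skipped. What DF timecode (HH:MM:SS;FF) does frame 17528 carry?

Ten DF minutes hold 17982 frames, so frame 17528 lies in block 0 (frames 0–17981) with 17528 frames into that block.
The block's first minute is 1800 frames and the rest 1798 each; 17528 frames reaches minute 9, so 0 × 18 + 9 × 2 = 18 labels have been skipped so far.
Adding those back, label number 17528 + 18 = 17546 at 30 labels/s is 584 s + 26 f = 0 h 9 min 44 s frame 26, i.e. 00:09:44;26.

00:09:44;26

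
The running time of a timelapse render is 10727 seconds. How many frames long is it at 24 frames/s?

257448 frames

Frames = 10727 × 24 = 257448.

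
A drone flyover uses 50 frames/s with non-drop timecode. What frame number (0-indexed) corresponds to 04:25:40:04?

797004

Total seconds to the label: (4 × 3600 + 25 × 60 + 40) = 15940.
Frame index = 15940 × 50 + 4 = 797004.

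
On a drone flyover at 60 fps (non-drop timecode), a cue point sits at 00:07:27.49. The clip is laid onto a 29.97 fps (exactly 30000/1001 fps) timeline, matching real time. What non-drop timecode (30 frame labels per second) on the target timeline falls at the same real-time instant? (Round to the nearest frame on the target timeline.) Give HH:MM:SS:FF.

00:07:27:11

Source frame index: (0×3600 + 7×60 + 27) × 60 + 49 = 26869.
Real time: 26869 / (60) = 26869/60 s.
Target frame: (26869/60) × (30000/1001) = 13434500/1001 ≈ 13421.079 → 13421.
At 30 labels/s: frame 13421 → 00:07:27:11.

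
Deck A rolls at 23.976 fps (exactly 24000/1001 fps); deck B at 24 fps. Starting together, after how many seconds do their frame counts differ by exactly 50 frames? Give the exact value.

The gap grows by |24 − 24000/1001| = 24/1001 frames per second.
Time for a 50-frame gap: 50 ÷ (24/1001) = 25025/12 s.

25025/12 seconds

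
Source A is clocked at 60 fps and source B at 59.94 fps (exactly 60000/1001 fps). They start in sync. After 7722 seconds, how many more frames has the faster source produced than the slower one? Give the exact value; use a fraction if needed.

A emits 60 × 7722 = 463320 frames; B emits 60000/1001 × 7722 = 3240000/7.
Difference = 3240/7 frames (≈ 462.8571); B is behind A.

3240/7 frames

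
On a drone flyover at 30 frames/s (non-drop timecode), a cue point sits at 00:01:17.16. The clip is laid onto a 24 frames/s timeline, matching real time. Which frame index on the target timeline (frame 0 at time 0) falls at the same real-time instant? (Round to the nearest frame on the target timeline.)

frame 1861

Source frame index: (0×3600 + 1×60 + 17) × 30 + 16 = 2326.
Real time: 2326 / (30) = 1163/15 s.
Target frame: (1163/15) × (24) = 9304/5 ≈ 1860.800 → 1861.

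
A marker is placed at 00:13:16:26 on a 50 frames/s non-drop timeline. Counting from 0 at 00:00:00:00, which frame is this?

39826

Total seconds to the label: (0 × 3600 + 13 × 60 + 16) = 796.
Frame index = 796 × 50 + 26 = 39826.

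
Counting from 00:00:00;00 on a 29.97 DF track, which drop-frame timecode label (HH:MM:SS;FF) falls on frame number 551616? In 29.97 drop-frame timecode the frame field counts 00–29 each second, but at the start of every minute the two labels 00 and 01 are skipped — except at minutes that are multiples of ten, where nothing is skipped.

Ten DF minutes hold 17982 frames, so frame 551616 lies in block 30 (frames 539460–557441) with 12156 frames into that block.
The block's first minute is 1800 frames and the rest 1798 each; 12156 frames reaches minute 6, so 30 × 18 + 6 × 2 = 552 labels have been skipped so far.
Adding those back, label number 551616 + 552 = 552168 at 30 labels/s is 18405 s + 18 f = 5 h 6 min 45 s frame 18, i.e. 05:06:45;18.

05:06:45;18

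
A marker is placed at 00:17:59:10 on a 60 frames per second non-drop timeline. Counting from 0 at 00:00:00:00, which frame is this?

frame 64750

Total seconds to the label: (0 × 3600 + 17 × 60 + 59) = 1079.
Frame index = 1079 × 60 + 10 = 64750.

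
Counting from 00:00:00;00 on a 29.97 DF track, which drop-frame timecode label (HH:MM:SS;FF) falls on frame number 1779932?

16:29:50;14

Ten DF minutes hold 17982 frames, so frame 1779932 lies in block 98 (frames 1762236–1780217) with 17696 frames into that block.
The block's first minute is 1800 frames and the rest 1798 each; 17696 frames reaches minute 9, so 98 × 18 + 9 × 2 = 1782 labels have been skipped so far.
Adding those back, label number 1779932 + 1782 = 1781714 at 30 labels/s is 59390 s + 14 f = 16 h 29 min 50 s frame 14, i.e. 16:29:50;14.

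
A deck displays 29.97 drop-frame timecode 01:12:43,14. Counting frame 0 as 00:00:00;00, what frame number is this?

Complete 10-minute blocks: 7, each 17982 frames → 125874.
Remaining 2 whole minutes in the current block: 1800 + 1 × 1798 = 3598 frames.
Within the current minute: 43 × 30 + 14 − 2 = 1302 (labels ;00/;01 skipped at this minute). Total = 125874 + 3598 + 1302 = 130774.

130774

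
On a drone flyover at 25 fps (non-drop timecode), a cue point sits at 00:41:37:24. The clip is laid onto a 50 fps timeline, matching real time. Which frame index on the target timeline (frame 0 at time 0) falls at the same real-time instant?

Source frame index: (0×3600 + 41×60 + 37) × 25 + 24 = 62449.
Real time: 62449 / (25) = 62449/25 s.
Target frame: (62449/25) × (50) = 124898.

frame 124898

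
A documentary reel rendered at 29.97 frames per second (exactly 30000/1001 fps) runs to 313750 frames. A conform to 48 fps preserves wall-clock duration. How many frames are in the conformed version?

502502 frames

Target frames = source frames × (target rate / source rate) = 313750 × (48)/(30000/1001) = 313750 × 1001/625 = 502502.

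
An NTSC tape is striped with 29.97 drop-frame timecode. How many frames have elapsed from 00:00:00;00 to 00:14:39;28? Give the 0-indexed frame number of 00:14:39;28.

As if non-drop at 30 labels/s: (0 × 3600 + 14 × 60 + 39) × 30 + 28 = 26398.
Minute boundaries passed: 14; those not divisible by 10: 14 − 1 = 13; dropped labels = 2 × 13 = 26.
Actual frame index = 26398 − 26 = 26372.

26372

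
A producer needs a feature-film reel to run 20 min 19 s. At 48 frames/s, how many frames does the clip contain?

20 min 19 s = 1219 s.
Frames = 1219 × 48 = 58512.

58512 frames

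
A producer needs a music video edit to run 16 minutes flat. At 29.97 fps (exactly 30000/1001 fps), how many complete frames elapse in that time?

28771 frames

16 min = 960 s.
Frames = 960 × 30000/1001 = 28800000/1001 ≈ 28771.2288.
Complete frames: 28771.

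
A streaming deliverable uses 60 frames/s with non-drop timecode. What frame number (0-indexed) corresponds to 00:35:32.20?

frame 127940

Total seconds to the label: (0 × 3600 + 35 × 60 + 32) = 2132.
Frame index = 2132 × 60 + 20 = 127940.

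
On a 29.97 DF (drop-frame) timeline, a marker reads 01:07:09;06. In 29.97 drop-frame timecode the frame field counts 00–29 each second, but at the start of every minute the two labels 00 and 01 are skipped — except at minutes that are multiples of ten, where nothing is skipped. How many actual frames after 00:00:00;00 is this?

Complete 10-minute blocks: 6, each 17982 frames → 107892.
Remaining 7 whole minutes in the current block: 1800 + 6 × 1798 = 12588 frames.
Within the current minute: 9 × 30 + 6 − 2 = 274 (labels ;00/;01 skipped at this minute). Total = 107892 + 12588 + 274 = 120754.

120754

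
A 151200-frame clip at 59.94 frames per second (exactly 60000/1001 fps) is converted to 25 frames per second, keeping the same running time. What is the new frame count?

63063 frames

Target frames = source frames × (target rate / source rate) = 151200 × (25)/(60000/1001) = 151200 × 1001/2400 = 63063.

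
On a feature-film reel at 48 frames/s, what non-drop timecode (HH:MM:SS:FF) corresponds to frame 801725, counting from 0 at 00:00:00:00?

801725 ÷ 48 = 16702 full seconds, remainder 29 frames.
16702 s = 4 h 38 min 22 s.
Timecode: 04:38:22:29.

04:38:22:29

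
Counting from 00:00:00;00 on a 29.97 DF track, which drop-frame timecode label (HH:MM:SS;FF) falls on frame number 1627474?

Each 10-minute DF block holds 10 × 60 × 30 − 9 × 2 = 17982 frames. 1627474 ÷ 17982 → 90 full blocks, remainder 9094.
Within the partial block the first minute is 1800 frames and each further minute 1798, so 5 further minute boundaries passed. Total skipped labels = 18 × 90 + 2 × 5 = 1630.
Non-drop label index = 1627474 + 1630 = 1629104; at 30 labels/s that is 15:05:03:14, i.e. DF 15:05:03;14.

15:05:03;14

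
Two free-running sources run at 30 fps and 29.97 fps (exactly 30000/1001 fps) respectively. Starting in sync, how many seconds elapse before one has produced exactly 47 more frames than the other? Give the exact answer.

The gap grows by |30000/1001 − 30| = 30/1001 frames per second.
Time for a 47-frame gap: 47 ÷ (30/1001) = 47047/30 s.

47047/30 seconds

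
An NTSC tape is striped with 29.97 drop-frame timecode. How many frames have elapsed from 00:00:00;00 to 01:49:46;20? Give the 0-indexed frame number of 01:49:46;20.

As if non-drop at 30 labels/s: (1 × 3600 + 49 × 60 + 46) × 30 + 20 = 197600.
Minute boundaries passed: 109; those not divisible by 10: 109 − 10 = 99; dropped labels = 2 × 99 = 198.
Actual frame index = 197600 − 198 = 197402.

197402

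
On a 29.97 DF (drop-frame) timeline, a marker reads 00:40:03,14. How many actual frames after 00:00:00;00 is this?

Complete 10-minute blocks: 4, each 17982 frames → 71928.
Remaining 0 whole minutes in the current block: 0 frames.
Within the current minute: 3 × 30 + 14 = 104. Total = 71928 + 0 + 104 = 72032.

72032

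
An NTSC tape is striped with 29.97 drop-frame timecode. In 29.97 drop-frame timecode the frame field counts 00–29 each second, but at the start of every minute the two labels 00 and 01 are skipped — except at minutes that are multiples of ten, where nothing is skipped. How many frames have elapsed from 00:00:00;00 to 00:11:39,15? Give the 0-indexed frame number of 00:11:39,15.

20965

Complete 10-minute blocks: 1, each 17982 frames → 17982.
Remaining 1 whole minute in the current block: 1800 + 0 × 1798 = 1800 frames.
Within the current minute: 39 × 30 + 15 − 2 = 1183 (labels ;00/;01 skipped at this minute). Total = 17982 + 1800 + 1183 = 20965.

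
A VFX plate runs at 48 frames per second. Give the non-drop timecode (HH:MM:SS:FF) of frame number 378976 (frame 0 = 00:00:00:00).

02:11:35:16

378976 ÷ 48 = 7895 full seconds, remainder 16 frames.
7895 s = 2 h 11 min 35 s.
Timecode: 02:11:35:16.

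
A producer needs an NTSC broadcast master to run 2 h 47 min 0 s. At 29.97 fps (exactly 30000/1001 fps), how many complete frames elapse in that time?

300299 frames

2 h 47 min 0 s = 10020 s.
Frames = 10020 × 30000/1001 = 300600000/1001 ≈ 300299.7003.
Complete frames: 300299.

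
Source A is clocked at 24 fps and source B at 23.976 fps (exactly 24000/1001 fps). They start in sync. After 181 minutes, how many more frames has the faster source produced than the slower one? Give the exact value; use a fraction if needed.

260640/1001 frames

181 min = 10860 s.
A emits 24 × 10860 = 260640 frames; B emits 24000/1001 × 10860 = 260640000/1001.
Difference = 260640/1001 frames (≈ 260.3796); B is behind A.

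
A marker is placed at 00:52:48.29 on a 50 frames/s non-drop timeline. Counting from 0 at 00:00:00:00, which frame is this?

Total seconds to the label: (0 × 3600 + 52 × 60 + 48) = 3168.
Frame index = 3168 × 50 + 29 = 158429.

158429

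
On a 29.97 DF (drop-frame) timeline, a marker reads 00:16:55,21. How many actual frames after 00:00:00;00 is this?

Complete 10-minute blocks: 1, each 17982 frames → 17982.
Remaining 6 whole minutes in the current block: 1800 + 5 × 1798 = 10790 frames.
Within the current minute: 55 × 30 + 21 − 2 = 1669 (labels ;00/;01 skipped at this minute). Total = 17982 + 10790 + 1669 = 30441.

30441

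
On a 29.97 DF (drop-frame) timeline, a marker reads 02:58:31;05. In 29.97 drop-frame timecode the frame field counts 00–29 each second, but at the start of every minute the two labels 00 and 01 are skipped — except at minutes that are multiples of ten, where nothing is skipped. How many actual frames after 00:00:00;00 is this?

As if non-drop at 30 labels/s: (2 × 3600 + 58 × 60 + 31) × 30 + 5 = 321335.
Minute boundaries passed: 178; those not divisible by 10: 178 − 17 = 161; dropped labels = 2 × 161 = 322.
Actual frame index = 321335 − 322 = 321013.

321013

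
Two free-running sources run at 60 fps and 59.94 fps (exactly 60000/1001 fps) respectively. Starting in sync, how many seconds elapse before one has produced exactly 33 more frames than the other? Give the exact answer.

550.55 seconds

The gap grows by |60000/1001 − 60| = 60/1001 frames per second.
Time for a 33-frame gap: 33 ÷ (60/1001) = 550.55 s.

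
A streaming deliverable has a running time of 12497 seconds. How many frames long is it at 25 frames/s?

Frames = 12497 × 25 = 312425.

312425 frames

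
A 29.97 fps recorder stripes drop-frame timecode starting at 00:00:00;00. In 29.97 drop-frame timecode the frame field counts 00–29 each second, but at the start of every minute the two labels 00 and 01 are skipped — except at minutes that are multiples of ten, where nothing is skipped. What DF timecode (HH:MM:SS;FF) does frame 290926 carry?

02:41:47;06

Ten DF minutes hold 17982 frames, so frame 290926 lies in block 16 (frames 287712–305693) with 3214 frames into that block.
The block's first minute is 1800 frames and the rest 1798 each; 3214 frames reaches minute 1, so 16 × 18 + 1 × 2 = 290 labels have been skipped so far.
Adding those back, label number 290926 + 290 = 291216 at 30 labels/s is 9707 s + 6 f = 2 h 41 min 47 s frame 6, i.e. 02:41:47;06.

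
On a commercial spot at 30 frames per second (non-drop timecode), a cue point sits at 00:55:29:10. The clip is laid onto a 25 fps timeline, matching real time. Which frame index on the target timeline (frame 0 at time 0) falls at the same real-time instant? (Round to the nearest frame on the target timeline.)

Source frame index: (0×3600 + 55×60 + 29) × 30 + 10 = 99880.
Real time: 99880 / (30) = 9988/3 s.
Target frame: (9988/3) × (25) = 249700/3 ≈ 83233.333 → 83233.

frame 83233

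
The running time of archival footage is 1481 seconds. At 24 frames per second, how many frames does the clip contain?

Frames = 1481 × 24 = 35544.

35544 frames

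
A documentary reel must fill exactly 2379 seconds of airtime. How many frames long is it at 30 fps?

Frames = 2379 × 30 = 71370.

71370 frames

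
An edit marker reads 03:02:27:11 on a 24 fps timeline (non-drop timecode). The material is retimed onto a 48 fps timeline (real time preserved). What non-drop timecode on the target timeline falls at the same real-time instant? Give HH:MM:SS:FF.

Source frame index: (3×3600 + 2×60 + 27) × 24 + 11 = 262739.
Real time: 262739 / (24) = 262739/24 s.
Target frame: (262739/24) × (48) = 525478.
At 48 labels/s: frame 525478 → 03:02:27:22.

03:02:27:22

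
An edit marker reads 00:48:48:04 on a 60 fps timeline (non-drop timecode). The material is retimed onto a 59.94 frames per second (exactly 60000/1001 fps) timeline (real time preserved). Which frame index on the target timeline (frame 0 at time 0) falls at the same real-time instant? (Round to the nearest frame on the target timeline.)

Source frame index: (0×3600 + 48×60 + 48) × 60 + 4 = 175684.
Real time: 175684 / (60) = 43921/15 s.
Target frame: (43921/15) × (60000/1001) = 175684000/1001 ≈ 175508.492 → 175508.

frame 175508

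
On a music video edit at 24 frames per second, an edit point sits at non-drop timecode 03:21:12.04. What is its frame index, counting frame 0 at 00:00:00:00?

Total seconds to the label: (3 × 3600 + 21 × 60 + 12) = 12072.
Frame index = 12072 × 24 + 4 = 289732.

frame 289732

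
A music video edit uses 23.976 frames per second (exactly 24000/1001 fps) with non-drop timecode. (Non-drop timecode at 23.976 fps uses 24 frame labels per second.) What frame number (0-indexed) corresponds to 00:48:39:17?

70073

Total seconds to the label: (0 × 3600 + 48 × 60 + 39) = 2919.
Frame index = 2919 × 24 + 17 = 70073.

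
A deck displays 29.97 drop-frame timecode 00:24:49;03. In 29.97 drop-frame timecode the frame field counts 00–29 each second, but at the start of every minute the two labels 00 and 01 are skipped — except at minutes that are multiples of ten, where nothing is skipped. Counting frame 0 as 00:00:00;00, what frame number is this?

As if non-drop at 30 labels/s: (0 × 3600 + 24 × 60 + 49) × 30 + 3 = 44673.
Minute boundaries passed: 24; those not divisible by 10: 24 − 2 = 22; dropped labels = 2 × 22 = 44.
Actual frame index = 44673 − 44 = 44629.

44629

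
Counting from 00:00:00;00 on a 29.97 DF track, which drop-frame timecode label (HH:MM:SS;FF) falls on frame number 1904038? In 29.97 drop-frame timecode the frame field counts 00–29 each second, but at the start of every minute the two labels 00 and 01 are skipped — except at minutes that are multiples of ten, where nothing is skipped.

17:38:51;14

Each 10-minute DF block holds 10 × 60 × 30 − 9 × 2 = 17982 frames. 1904038 ÷ 17982 → 105 full blocks, remainder 15928.
Within the partial block the first minute is 1800 frames and each further minute 1798, so 8 further minute boundaries passed. Total skipped labels = 18 × 105 + 2 × 8 = 1906.
Non-drop label index = 1904038 + 1906 = 1905944; at 30 labels/s that is 17:38:51:14, i.e. DF 17:38:51;14.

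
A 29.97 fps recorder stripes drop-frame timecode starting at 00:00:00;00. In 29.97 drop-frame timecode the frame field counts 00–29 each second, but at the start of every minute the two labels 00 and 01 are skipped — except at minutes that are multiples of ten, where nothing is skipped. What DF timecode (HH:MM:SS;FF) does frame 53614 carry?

Ten DF minutes hold 17982 frames, so frame 53614 lies in block 2 (frames 35964–53945) with 17650 frames into that block.
The block's first minute is 1800 frames and the rest 1798 each; 17650 frames reaches minute 9, so 2 × 18 + 9 × 2 = 54 labels have been skipped so far.
Adding those back, label number 53614 + 54 = 53668 at 30 labels/s is 1788 s + 28 f = 0 h 29 min 48 s frame 28, i.e. 00:29:48;28.

00:29:48;28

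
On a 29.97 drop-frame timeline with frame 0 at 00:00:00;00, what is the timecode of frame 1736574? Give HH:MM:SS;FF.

16:05:43;22

Ten DF minutes hold 17982 frames, so frame 1736574 lies in block 96 (frames 1726272–1744253) with 10302 frames into that block.
The block's first minute is 1800 frames and the rest 1798 each; 10302 frames reaches minute 5, so 96 × 18 + 5 × 2 = 1738 labels have been skipped so far.
Adding those back, label number 1736574 + 1738 = 1738312 at 30 labels/s is 57943 s + 22 f = 16 h 5 min 43 s frame 22, i.e. 16:05:43;22.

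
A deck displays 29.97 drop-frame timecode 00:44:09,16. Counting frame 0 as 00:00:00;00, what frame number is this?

79406

Complete 10-minute blocks: 4, each 17982 frames → 71928.
Remaining 4 whole minutes in the current block: 1800 + 3 × 1798 = 7194 frames.
Within the current minute: 9 × 30 + 16 − 2 = 284 (labels ;00/;01 skipped at this minute). Total = 71928 + 7194 + 284 = 79406.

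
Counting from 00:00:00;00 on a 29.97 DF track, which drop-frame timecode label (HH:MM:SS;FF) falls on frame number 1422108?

13:10:51;00

Each 10-minute DF block holds 10 × 60 × 30 − 9 × 2 = 17982 frames. 1422108 ÷ 17982 → 79 full blocks, remainder 1530.
Within the partial block the first minute is 1800 frames and each further minute 1798, so 0 further minute boundaries passed. Total skipped labels = 18 × 79 + 2 × 0 = 1422.
Non-drop label index = 1422108 + 1422 = 1423530; at 30 labels/s that is 13:10:51:00, i.e. DF 13:10:51;00.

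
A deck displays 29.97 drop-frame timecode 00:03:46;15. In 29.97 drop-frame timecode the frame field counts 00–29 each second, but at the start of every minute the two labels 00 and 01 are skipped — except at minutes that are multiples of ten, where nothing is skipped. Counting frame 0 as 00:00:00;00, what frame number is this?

6789

Complete 10-minute blocks: 0, each 17982 frames → 0.
Remaining 3 whole minutes in the current block: 1800 + 2 × 1798 = 5396 frames.
Within the current minute: 46 × 30 + 15 − 2 = 1393 (labels ;00/;01 skipped at this minute). Total = 0 + 5396 + 1393 = 6789.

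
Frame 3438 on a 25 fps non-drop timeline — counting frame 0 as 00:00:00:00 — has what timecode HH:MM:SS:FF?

00:02:17:13

3438 ÷ 25 = 137 full seconds, remainder 13 frames.
137 s = 0 h 2 min 17 s.
Timecode: 00:02:17:13.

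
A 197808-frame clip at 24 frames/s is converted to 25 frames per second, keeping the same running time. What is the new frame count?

Target frames = source frames × (target rate / source rate) = 197808 × (25)/(24) = 197808 × 25/24 = 206050.

206050 frames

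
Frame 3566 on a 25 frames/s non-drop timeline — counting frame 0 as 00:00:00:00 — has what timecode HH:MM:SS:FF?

3566 ÷ 25 = 142 full seconds, remainder 16 frames.
142 s = 0 h 2 min 22 s.
Timecode: 00:02:22:16.

00:02:22:16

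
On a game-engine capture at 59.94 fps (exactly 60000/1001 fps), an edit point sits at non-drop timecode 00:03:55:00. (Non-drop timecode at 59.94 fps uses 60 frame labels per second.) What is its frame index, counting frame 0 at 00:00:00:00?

Total seconds to the label: (0 × 3600 + 3 × 60 + 55) = 235.
Frame index = 235 × 60 + 0 = 14100.

14100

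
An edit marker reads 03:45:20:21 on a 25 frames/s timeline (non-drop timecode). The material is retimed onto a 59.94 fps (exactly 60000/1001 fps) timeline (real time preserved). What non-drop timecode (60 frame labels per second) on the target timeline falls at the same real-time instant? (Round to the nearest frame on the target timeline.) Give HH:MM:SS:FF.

03:45:07:20

Source frame index: (3×3600 + 45×60 + 20) × 25 + 21 = 338021.
Real time: 338021 / (25) = 338021/25 s.
Target frame: (338021/25) × (60000/1001) = 811250400/1001 ≈ 810439.960 → 810440.
At 60 labels/s: frame 810440 → 03:45:07:20.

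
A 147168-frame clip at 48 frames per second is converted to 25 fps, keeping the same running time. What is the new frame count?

76650 frames

Target frames = source frames × (target rate / source rate) = 147168 × (25)/(48) = 147168 × 25/48 = 76650.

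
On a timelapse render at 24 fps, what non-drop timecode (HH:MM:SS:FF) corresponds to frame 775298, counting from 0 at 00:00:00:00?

08:58:24:02

775298 ÷ 24 = 32304 full seconds, remainder 2 frames.
32304 s = 8 h 58 min 24 s.
Timecode: 08:58:24:02.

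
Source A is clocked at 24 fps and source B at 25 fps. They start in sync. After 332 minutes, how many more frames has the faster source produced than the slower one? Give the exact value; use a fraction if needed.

332 min = 19920 s.
A emits 24 × 19920 = 478080 frames; B emits 25 × 19920 = 498000.
Difference = 19920 frames; B is ahead of A.

19920 frames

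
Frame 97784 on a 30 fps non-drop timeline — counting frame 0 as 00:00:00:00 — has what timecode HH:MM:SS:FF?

00:54:19:14

97784 ÷ 30 = 3259 full seconds, remainder 14 frames.
3259 s = 0 h 54 min 19 s.
Timecode: 00:54:19:14.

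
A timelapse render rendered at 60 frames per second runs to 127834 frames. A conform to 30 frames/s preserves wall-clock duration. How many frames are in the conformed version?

Target frames = source frames × (target rate / source rate) = 127834 × (30)/(60) = 127834 × 1/2 = 63917.

63917 frames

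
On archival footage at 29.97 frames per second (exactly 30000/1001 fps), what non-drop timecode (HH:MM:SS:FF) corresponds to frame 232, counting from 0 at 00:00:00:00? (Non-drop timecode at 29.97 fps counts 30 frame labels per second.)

232 ÷ 30 = 7 full seconds, remainder 22 frames.
7 s = 0 h 0 min 7 s.
Timecode: 00:00:07:22.

00:00:07:22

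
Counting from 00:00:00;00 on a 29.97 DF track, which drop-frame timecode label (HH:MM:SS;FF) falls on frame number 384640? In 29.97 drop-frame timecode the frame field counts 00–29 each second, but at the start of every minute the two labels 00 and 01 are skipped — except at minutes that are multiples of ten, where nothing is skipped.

03:33:54;04

Each 10-minute DF block holds 10 × 60 × 30 − 9 × 2 = 17982 frames. 384640 ÷ 17982 → 21 full blocks, remainder 7018.
Within the partial block the first minute is 1800 frames and each further minute 1798, so 3 further minute boundaries passed. Total skipped labels = 18 × 21 + 2 × 3 = 384.
Non-drop label index = 384640 + 384 = 385024; at 30 labels/s that is 03:33:54:04, i.e. DF 03:33:54;04.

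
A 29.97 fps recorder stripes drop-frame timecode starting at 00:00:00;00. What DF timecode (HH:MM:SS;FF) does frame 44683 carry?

Ten DF minutes hold 17982 frames, so frame 44683 lies in block 2 (frames 35964–53945) with 8719 frames into that block.
The block's first minute is 1800 frames and the rest 1798 each; 8719 frames reaches minute 4, so 2 × 18 + 4 × 2 = 44 labels have been skipped so far.
Adding those back, label number 44683 + 44 = 44727 at 30 labels/s is 1490 s + 27 f = 0 h 24 min 50 s frame 27, i.e. 00:24:50;27.

00:24:50;27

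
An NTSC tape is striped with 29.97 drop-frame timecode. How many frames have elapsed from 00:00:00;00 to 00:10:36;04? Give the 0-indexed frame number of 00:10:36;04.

Complete 10-minute blocks: 1, each 17982 frames → 17982.
Remaining 0 whole minutes in the current block: 0 frames.
Within the current minute: 36 × 30 + 4 = 1084. Total = 17982 + 0 + 1084 = 19066.

19066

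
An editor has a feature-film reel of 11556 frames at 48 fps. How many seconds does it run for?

Running time = 11556 / (48) = 240.75 s.

240.75 seconds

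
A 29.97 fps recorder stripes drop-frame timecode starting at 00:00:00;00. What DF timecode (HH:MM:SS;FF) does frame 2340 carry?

Each 10-minute DF block holds 10 × 60 × 30 − 9 × 2 = 17982 frames. 2340 ÷ 17982 → 0 full blocks, remainder 2340.
Within the partial block the first minute is 1800 frames and each further minute 1798, so 1 further minute boundary passed. Total skipped labels = 18 × 0 + 2 × 1 = 2.
Non-drop label index = 2340 + 2 = 2342; at 30 labels/s that is 00:01:18:02, i.e. DF 00:01:18;02.

00:01:18;02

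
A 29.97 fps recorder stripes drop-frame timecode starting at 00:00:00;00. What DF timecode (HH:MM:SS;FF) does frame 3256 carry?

00:01:48;18

Ten DF minutes hold 17982 frames, so frame 3256 lies in block 0 (frames 0–17981) with 3256 frames into that block.
The block's first minute is 1800 frames and the rest 1798 each; 3256 frames reaches minute 1, so 0 × 18 + 1 × 2 = 2 labels have been skipped so far.
Adding those back, label number 3256 + 2 = 3258 at 30 labels/s is 108 s + 18 f = 0 h 1 min 48 s frame 18, i.e. 00:01:48;18.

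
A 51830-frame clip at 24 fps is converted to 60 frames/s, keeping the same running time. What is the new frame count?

Target frames = source frames × (target rate / source rate) = 51830 × (60)/(24) = 51830 × 5/2 = 129575.

129575 frames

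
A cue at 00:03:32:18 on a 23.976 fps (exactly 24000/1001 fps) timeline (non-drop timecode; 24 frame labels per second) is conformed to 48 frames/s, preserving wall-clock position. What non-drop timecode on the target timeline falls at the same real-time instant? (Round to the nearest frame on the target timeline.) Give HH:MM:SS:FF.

Source frame index: (0×3600 + 3×60 + 32) × 24 + 18 = 5106.
Real time: 5106 / (24000/1001) = 851851/4000 s.
Target frame: (851851/4000) × (48) = 2555553/250 ≈ 10222.212 → 10222.
At 48 labels/s: frame 10222 → 00:03:32:46.

00:03:32:46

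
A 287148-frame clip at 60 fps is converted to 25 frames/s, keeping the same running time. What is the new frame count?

119645 frames

Target frames = source frames × (target rate / source rate) = 287148 × (25)/(60) = 287148 × 5/12 = 119645.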